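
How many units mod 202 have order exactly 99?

φ(202) = φ(2)·φ(101) = 1·100 = 100 = 2^2 · 5^2.
Since (Z/202Z)^× is cyclic of order 100, the number of elements of order d is φ(d) when d | 100 and 0 otherwise.
Here 100 is not a multiple of 99, so there are no elements of order 99.

0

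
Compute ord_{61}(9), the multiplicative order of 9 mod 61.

5

ord(9) | φ(61) = 61 − 1 = 60 = 2^2 · 3 · 5.
Divisors of 60: 1, 2, 3, 4, 5, 6, 10, 12, 15, 20, 30, 60.
Compute 9^d (mod 61) for the divisors d until we hit 1:
9^1 ≡ 9 (mod 61)
9^2 ≡ 20 (mod 61)
9^3 ≡ 58 (mod 61)
9^4 ≡ 34 (mod 61)
9^5 ≡ 1 (mod 61) ✓
The smallest such exponent is 5, so the order of 9 is 5.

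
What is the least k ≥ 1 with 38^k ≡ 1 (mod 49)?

42

The order of 38 must divide φ(49) = φ(7^2) = 7·(7−1) = 42 = 2 · 3 · 7.
Divisors of 42: 1, 2, 3, 6, 7, 14, 21, 42.
Compute 38^d (mod 49) for the divisors d until we hit 1:
38^1 ≡ 38 (mod 49)
38^2 ≡ 23 (mod 49)
38^3 ≡ 41 (mod 49)
38^6 ≡ 15 (mod 49)
38^7 ≡ 31 (mod 49)
38^14 ≡ 30 (mod 49)
38^21 ≡ 48 (mod 49)
38^42 ≡ 1 (mod 49) ✓
Hence ord(38) = 42.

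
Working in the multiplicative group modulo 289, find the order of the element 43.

ord(43) | φ(289) = φ(17^2) = 17·(17−1) = 272 = 2^4 · 17.
Divisors of 272: 1, 2, 4, 8, 16, 17, 34, 68, 136, 272.
Check 43^d mod 289 for each divisor in increasing order:
43^1 ≡ 43
43^2 ≡ 115
43^4 ≡ 220
43^8 ≡ 137
43^16 ≡ 273
43^17 ≡ 179
43^34 ≡ 251
43^68 ≡ 288
43^136 ≡ 1
Therefore the multiplicative order of 43 modulo 289 is 136.

136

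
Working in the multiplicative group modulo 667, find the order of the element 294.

154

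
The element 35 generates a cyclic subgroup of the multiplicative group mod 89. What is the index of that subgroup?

The order of 35 must divide φ(89) = 89 − 1 = 88 = 2^3 · 11.
Divisors of 88: 1, 2, 4, 8, 11, 22, 44, 88.
Check 35^d mod 89 for each divisor in increasing order:
35^1 ≡ 35 (mod 89)
35^2 ≡ 68 (mod 89)
35^4 ≡ 85 (mod 89)
35^8 ≡ 16 (mod 89)
35^11 ≡ 77 (mod 89)
35^22 ≡ 55 (mod 89)
35^44 ≡ 88 (mod 89)
35^88 ≡ 1 (mod 89) ✓
So ord_89(35) = 88, hence |⟨35⟩| = 88.
The index is φ(89) / ord(35) = 88 / 88 = 1.

1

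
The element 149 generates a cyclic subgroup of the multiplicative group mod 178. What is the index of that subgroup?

By Lagrange's theorem, ord_178(149) divides φ(178) = φ(2)·φ(89) = 1·88 = 88 = 2^3 · 11.
Divisors of 88: 1, 2, 4, 8, 11, 22, 44, 88.
Test each divisor d:
149^1 ≡ 149 (mod 178)
149^2 ≡ 129 (mod 178)
149^4 ≡ 87 (mod 178)
149^8 ≡ 93 (mod 178)
149^11 ≡ 77 (mod 178)
149^22 ≡ 55 (mod 178)
149^44 ≡ 177 (mod 178)
149^88 ≡ 1 (mod 178) ✓
Thus |⟨149⟩| = ord(149) = 88.
[(Z/178Z)^× : ⟨149⟩] = 88/88 = 1.

1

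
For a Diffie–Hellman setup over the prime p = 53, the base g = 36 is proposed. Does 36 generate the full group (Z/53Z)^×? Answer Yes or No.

No

φ(53) = 53 − 1 = 52 = 2^2 · 13.
36 is a primitive root mod 53 iff 36^(φ(53)/q) ≢ 1 for every prime q | φ(53), i.e. q ∈ {2, 13}.
36^26 ≡ 1 (mod 53)  [q = 2: ≡ 1 ✗]
36^4 ≡ 46 (mod 53)  [q = 13: ≢ 1 ✓]
36^26 ≡ 1 shows ord(36) | 26, strictly less than φ(53); not a primitive root.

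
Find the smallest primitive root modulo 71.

7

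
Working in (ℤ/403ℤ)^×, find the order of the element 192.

6

The order of 192 must divide φ(403) = φ(13·31) = (13−1)·(31−1) = 12·30 = 360 = 2^3 · 3^2 · 5.
Divisors of 360: 1, 2, 3, 4, 5, 6, 8, 9, 10, 12, 15, 18, 20, 24, 30, 36, 40, 45, 60, 72, 90, 120, 180, 360.
Compute 192^d (mod 403) for the divisors d until we hit 1:
192^1 ≡ 192 (mod 403)
192^2 ≡ 191 (mod 403)
192^3 ≡ 402 (mod 403)
192^4 ≡ 211 (mod 403)
192^5 ≡ 212 (mod 403)
192^6 ≡ 1 (mod 403) ✓
The smallest such exponent is 6, so the order of 192 is 6.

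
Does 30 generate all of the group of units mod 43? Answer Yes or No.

φ(43) = 43 − 1 = 42 = 2 · 3 · 7.
An element g generates (Z/43Z)^× iff g^(42/q) ≢ 1 (mod 43) for each prime q ∈ {2, 3, 7}.
30^21 ≡ 42 (mod 43)  [q = 2: ≢ 1 ✓]
30^14 ≡ 6 (mod 43)  [q = 3: ≢ 1 ✓]
30^6 ≡ 16 (mod 43)  [q = 7: ≢ 1 ✓]
All checks pass, so 30 has order 42 and is a primitive root modulo 43.

Yes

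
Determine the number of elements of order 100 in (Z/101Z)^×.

φ(101) = 101 − 1 = 100 = 2^2 · 5^2.
In a cyclic group of order 100, there are φ(d) elements of order d for each divisor d of 100, and zero for non-divisors.
100 = 2^2 · 5^2 divides 100, and φ(100) = 40.

40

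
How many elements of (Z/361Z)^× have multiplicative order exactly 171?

φ(361) = φ(19^2) = 19·(19−1) = 342 = 2 · 3^2 · 19.
Since (Z/361Z)^× is cyclic of order 342, the number of elements of order d is φ(d) when d | 342 and 0 otherwise.
171 = 3^2 · 19 divides 342, and φ(171) = 108.

108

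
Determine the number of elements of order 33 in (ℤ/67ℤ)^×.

20

φ(67) = 67 − 1 = 66 = 2 · 3 · 11.
In a cyclic group of order 66, there are φ(d) elements of order d for each divisor d of 66, and zero for non-divisors.
33 = 3 · 11 divides 66, and φ(33) = 20.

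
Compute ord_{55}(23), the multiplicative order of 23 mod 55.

4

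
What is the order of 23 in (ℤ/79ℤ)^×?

3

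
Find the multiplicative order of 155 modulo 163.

Since 155 ∈ (Z/163Z)^×, its order divides φ(163) = 163 − 1 = 162 = 2 · 3^4.
Divisors of 162: 1, 2, 3, 6, 9, 18, 27, 54, 81, 162.
Check 155^d mod 163 for each divisor in increasing order:
155^1 ≡ 155 (mod 163)
155^2 ≡ 64 (mod 163)
155^3 ≡ 140 (mod 163)
155^6 ≡ 40 (mod 163)
155^9 ≡ 58 (mod 163)
155^18 ≡ 104 (mod 163)
155^27 ≡ 1 (mod 163) ✓
The smallest such exponent is 27, so the order of 155 is 27.

27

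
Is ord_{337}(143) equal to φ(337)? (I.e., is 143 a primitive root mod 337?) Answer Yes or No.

φ(337) = 337 − 1 = 336 = 2^4 · 3 · 7.
It suffices to check that the order of 143 is not a proper divisor of 336: compute 143^(336/q) for q ∈ {2, 3, 7}.
143^168 ≡ 336 (mod 337)  [q = 2: ≢ 1 ✓]
143^112 ≡ 128 (mod 337)  [q = 3: ≢ 1 ✓]
143^48 ≡ 8 (mod 337)  [q = 7: ≢ 1 ✓]
All checks pass, so 143 has order 336 and is a primitive root modulo 337.

Yes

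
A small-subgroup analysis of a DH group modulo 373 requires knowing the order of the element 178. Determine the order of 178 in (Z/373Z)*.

372

ord(178) | φ(373) = 373 − 1 = 372 = 2^2 · 3 · 31.
Divisors of 372: 1, 2, 3, 4, 6, 12, 31, 62, 93, 124, 186, 372.
Evaluate successive powers at the divisors of 372:
178^1 ≡ 178
178^2 ≡ 352
178^3 ≡ 365
178^4 ≡ 68
178^6 ≡ 64
178^12 ≡ 366
178^31 ≡ 200
178^62 ≡ 89
178^93 ≡ 269
178^124 ≡ 88
178^186 ≡ 372
178^372 ≡ 1
Therefore the multiplicative order of 178 modulo 373 is 372.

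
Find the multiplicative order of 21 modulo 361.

ord(21) | φ(361) = φ(19^2) = 19·(19−1) = 342 = 2 · 3^2 · 19.
Divisors of 342: 1, 2, 3, 6, 9, 18, 19, 38, 57, 114, 171, 342.
Compute 21^d (mod 361) for the divisors d until we hit 1:
21^1 ≡ 21 (mod 361)
21^2 ≡ 80 (mod 361)
21^3 ≡ 236 (mod 361)
21^6 ≡ 102 (mod 361)
21^9 ≡ 246 (mod 361)
21^18 ≡ 229 (mod 361)
21^19 ≡ 116 (mod 361)
21^38 ≡ 99 (mod 361)
21^57 ≡ 293 (mod 361)
21^114 ≡ 292 (mod 361)
21^171 ≡ 360 (mod 361)
21^342 ≡ 1 (mod 361) ✓
The smallest such exponent is 342, so the order of 21 is 342.

342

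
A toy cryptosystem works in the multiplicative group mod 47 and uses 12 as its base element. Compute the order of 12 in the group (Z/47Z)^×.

23

ord(12) | φ(47) = 47 − 1 = 46 = 2 · 23.
Divisors of 46: 1, 2, 23, 46.
Test each divisor d:
12^1 ≡ 12 (mod 47)
12^2 ≡ 3 (mod 47)
12^23 ≡ 1 (mod 47) ✓
The smallest such exponent is 23, so the order of 12 is 23.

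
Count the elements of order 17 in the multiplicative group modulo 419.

φ(419) = 419 − 1 = 418 = 2 · 11 · 19.
(Z/419Z)^× is cyclic (|G| = 418); a cyclic group of order m has exactly φ(d) elements of each order d | m, and none otherwise.
Since 17 ∤ 418, the count is 0.

0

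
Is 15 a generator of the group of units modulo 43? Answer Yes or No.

φ(43) = 43 − 1 = 42 = 2 · 3 · 7.
Test 15^(42/q) mod 43 for each prime factor q of 42:
15^21 ≡ 1 (mod 43)  [q = 2: ≡ 1 ✗]
15^14 ≡ 6 (mod 43)  [q = 3: ≢ 1 ✓]
15^6 ≡ 11 (mod 43)  [q = 7: ≢ 1 ✓]
15^21 ≡ 1 shows ord(15) | 21, strictly less than φ(43); not a primitive root.

No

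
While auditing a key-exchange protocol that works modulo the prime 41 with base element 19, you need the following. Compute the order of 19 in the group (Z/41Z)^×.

40

Since 19 ∈ (Z/41Z)^×, its order divides φ(41) = 41 − 1 = 40 = 2^3 · 5.
Divisors of 40: 1, 2, 4, 5, 8, 10, 20, 40.
Evaluate successive powers at the divisors of 40:
19^1 ≡ 19 (mod 41)
19^2 ≡ 33 (mod 41)
19^4 ≡ 23 (mod 41)
19^5 ≡ 27 (mod 41)
19^8 ≡ 37 (mod 41)
19^10 ≡ 32 (mod 41)
19^20 ≡ 40 (mod 41)
19^40 ≡ 1 (mod 41) ✓
The smallest such exponent is 40, so the order of 19 is 40.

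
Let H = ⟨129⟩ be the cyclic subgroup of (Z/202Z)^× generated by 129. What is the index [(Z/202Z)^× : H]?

Since 129 ∈ (Z/202Z)^×, its order divides φ(202) = φ(2)·φ(101) = 1·100 = 100 = 2^2 · 5^2.
Divisors of 100: 1, 2, 4, 5, 10, 20, 25, 50, 100.
Test each divisor d:
129^1 ≡ 129 (mod 202)
129^2 ≡ 77 (mod 202)
129^4 ≡ 71 (mod 202)
129^5 ≡ 69 (mod 202)
129^10 ≡ 115 (mod 202)
129^20 ≡ 95 (mod 202)
129^25 ≡ 91 (mod 202)
129^50 ≡ 201 (mod 202)
129^100 ≡ 1 (mod 202) ✓
The order of 129 is 100, so the subgroup it generates has 100 elements.
The index is φ(202) / ord(129) = 100 / 100 = 1.

1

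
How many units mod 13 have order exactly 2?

φ(13) = 13 − 1 = 12 = 2^2 · 3.
(Z/13Z)^× is cyclic (|G| = 12); a cyclic group of order m has exactly φ(d) elements of each order d | m, and none otherwise.
2 | 12, and φ(2) = 2 − 1 = 1.

1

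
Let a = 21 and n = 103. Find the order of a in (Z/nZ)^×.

102

By Lagrange's theorem, ord_103(21) divides φ(103) = 103 − 1 = 102 = 2 · 3 · 17.
Divisors of 102: 1, 2, 3, 6, 17, 34, 51, 102.
Evaluate successive powers at the divisors of 102:
21^1 ≡ 21
21^2 ≡ 29
21^3 ≡ 94
21^6 ≡ 81
21^17 ≡ 57
21^34 ≡ 56
21^51 ≡ 102
21^102 ≡ 1
The smallest such exponent is 102, so the order of 21 is 102.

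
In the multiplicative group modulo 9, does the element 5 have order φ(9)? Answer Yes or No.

φ(9) = φ(3^2) = 3·(3−1) = 6 = 2 · 3.
5 is a primitive root mod 9 iff 5^(φ(9)/q) ≢ 1 for every prime q | φ(9), i.e. q ∈ {2, 3}.
5^3 ≡ 8 (mod 9)  [q = 2: ≢ 1 ✓]
5^2 ≡ 7 (mod 9)  [q = 3: ≢ 1 ✓]
Every test exponent gives a nontrivial residue, hence 5 generates the full group.

Yes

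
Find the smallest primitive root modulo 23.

φ(23) = 23 − 1 = 22 = 2 · 11.
Test candidates g = 2, 3, … against the prime factors q ∈ {2, 11} of φ(23): g is a generator iff g^(22/q) ≢ 1 for every such q.
g = 2: 2^11 ≡ 1 — hits 1, so not a primitive root.
g = 3: 3^11 ≡ 1 — hits 1, so not a primitive root.
g = 4: 4^11 ≡ 1 — hits 1, so not a primitive root.
g = 5: 5^11 ≡ 22; 5^2 ≡ 2 — none is 1, so 5 is a primitive root.
The smallest primitive root modulo 23 is 5.

5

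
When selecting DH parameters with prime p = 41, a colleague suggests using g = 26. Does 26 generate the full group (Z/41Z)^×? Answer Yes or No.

Yes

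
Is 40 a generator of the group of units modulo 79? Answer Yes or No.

φ(79) = 79 − 1 = 78 = 2 · 3 · 13.
An element g generates (Z/79Z)^× iff g^(78/q) ≢ 1 (mod 79) for each prime q ∈ {2, 3, 13}.
40^39 ≡ 1 (mod 79)  [q = 2: ≡ 1 ✗]
40^26 ≡ 55 (mod 79)  [q = 3: ≢ 1 ✓]
40^6 ≡ 21 (mod 79)  [q = 13: ≢ 1 ✓]
Since 40^39 ≡ 1, the order of 40 divides 39 < 78, so 40 is not a primitive root.

No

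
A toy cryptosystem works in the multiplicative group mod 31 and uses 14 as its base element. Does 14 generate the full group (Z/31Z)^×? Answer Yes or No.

No

φ(31) = 31 − 1 = 30 = 2 · 3 · 5.
It suffices to check that the order of 14 is not a proper divisor of 30: compute 14^(30/q) for q ∈ {2, 3, 5}.
14^15 ≡ 1 (mod 31)  [q = 2: ≡ 1 ✗]
14^10 ≡ 25 (mod 31)  [q = 3: ≢ 1 ✓]
14^6 ≡ 8 (mod 31)  [q = 5: ≢ 1 ✓]
14^15 ≡ 1 shows ord(14) | 15, strictly less than φ(31); not a primitive root.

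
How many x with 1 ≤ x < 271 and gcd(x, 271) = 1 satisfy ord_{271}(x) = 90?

φ(271) = 271 − 1 = 270 = 2 · 3^3 · 5.
In a cyclic group of order 270, there are φ(d) elements of order d for each divisor d of 270, and zero for non-divisors.
90 = 2 · 3^2 · 5 divides 270, and φ(90) = 24.

24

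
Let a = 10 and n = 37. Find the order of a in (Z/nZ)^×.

3

Since 10 ∈ (Z/37Z)^×, its order divides φ(37) = 37 − 1 = 36 = 2^2 · 3^2.
Divisors of 36: 1, 2, 3, 4, 6, 9, 12, 18, 36.
Check 10^d mod 37 for each divisor in increasing order:
10^1 ≡ 10
10^2 ≡ 26
10^3 ≡ 1
The smallest such exponent is 3, so the order of 10 is 3.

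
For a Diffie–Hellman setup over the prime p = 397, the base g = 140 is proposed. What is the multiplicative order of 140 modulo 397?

33

The order of 140 must divide φ(397) = 397 − 1 = 396 = 2^2 · 3^2 · 11.
Divisors of 396: 1, 2, 3, 4, 6, 9, 11, 12, 18, 22, 33, 36, 44, 66, 99, 132, 198, 396.
Check 140^d mod 397 for each divisor in increasing order:
140^1 ≡ 140 (mod 397)
140^2 ≡ 147 (mod 397)
140^3 ≡ 333 (mod 397)
140^4 ≡ 171 (mod 397)
140^6 ≡ 126 (mod 397)
140^9 ≡ 273 (mod 397)
140^11 ≡ 34 (mod 397)
140^12 ≡ 393 (mod 397)
140^18 ≡ 290 (mod 397)
140^22 ≡ 362 (mod 397)
140^33 ≡ 1 (mod 397) ✓
The smallest such exponent is 33, so the order of 140 is 33.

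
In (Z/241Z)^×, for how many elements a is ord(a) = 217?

φ(241) = 241 − 1 = 240 = 2^4 · 3 · 5.
In a cyclic group of order 240, there are φ(d) elements of order d for each divisor d of 240, and zero for non-divisors.
217 does not divide 240, so no element of (Z/241Z)^× has order 217.

0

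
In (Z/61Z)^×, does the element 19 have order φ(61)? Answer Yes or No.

No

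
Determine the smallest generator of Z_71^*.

φ(71) = 71 − 1 = 70 = 2 · 5 · 7.
g is a primitive root iff g^(70/q) ≢ 1 (mod 71) for each prime q ∈ {2, 5, 7}.
g = 2: 2^35 ≡ 1 — hits 1, so not a primitive root.
g = 3: 3^35 ≡ 1 — hits 1, so not a primitive root.
g = 4: 4^35 ≡ 1 — hits 1, so not a primitive root.
g = 5: 5^35 ≡ 1 — hits 1, so not a primitive root.
g = 6: 6^35 ≡ 1 — hits 1, so not a primitive root.
g = 7: 7^35 ≡ 70; 7^14 ≡ 54; 7^10 ≡ 45 — none is 1, so 7 is a primitive root.
Hence the least primitive root of 71 is 7.

7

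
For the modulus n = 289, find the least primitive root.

φ(289) = φ(17^2) = 17·(17−1) = 272 = 2^4 · 17.
g is a primitive root iff g^(272/q) ≢ 1 (mod 289) for each prime q ∈ {2, 17}.
g = 2: 2^136 ≡ 1 — hits 1, so not a primitive root.
g = 3: 3^136 ≡ 288; 3^16 ≡ 171 — none is 1, so 3 is a primitive root.
The smallest primitive root modulo 289 is 3.

3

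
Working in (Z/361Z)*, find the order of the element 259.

The order of 259 must divide φ(361) = φ(19^2) = 19·(19−1) = 342 = 2 · 3^2 · 19.
Divisors of 342: 1, 2, 3, 6, 9, 18, 19, 38, 57, 114, 171, 342.
Compute 259^d (mod 361) for the divisors d until we hit 1:
259^1 ≡ 259 (mod 361)
259^2 ≡ 296 (mod 361)
259^3 ≡ 132 (mod 361)
259^6 ≡ 96 (mod 361)
259^9 ≡ 37 (mod 361)
259^18 ≡ 286 (mod 361)
259^19 ≡ 69 (mod 361)
259^38 ≡ 68 (mod 361)
259^57 ≡ 360 (mod 361)
259^114 ≡ 1 (mod 361) ✓
The smallest such exponent is 114, so the order of 259 is 114.

114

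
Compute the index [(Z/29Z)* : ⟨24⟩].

4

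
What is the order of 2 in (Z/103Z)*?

51

ord(2) | φ(103) = 103 − 1 = 102 = 2 · 3 · 17.
Divisors of 102: 1, 2, 3, 6, 17, 34, 51, 102.
Compute 2^d (mod 103) for the divisors d until we hit 1:
2^1 ≡ 2 (mod 103)
2^2 ≡ 4 (mod 103)
2^3 ≡ 8 (mod 103)
2^6 ≡ 64 (mod 103)
2^17 ≡ 56 (mod 103)
2^34 ≡ 46 (mod 103)
2^51 ≡ 1 (mod 103) ✓
So ord_103(2) = 51.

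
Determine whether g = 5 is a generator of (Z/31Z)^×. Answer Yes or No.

No

φ(31) = 31 − 1 = 30 = 2 · 3 · 5.
An element g generates (Z/31Z)^× iff g^(30/q) ≢ 1 (mod 31) for each prime q ∈ {2, 3, 5}.
5^15 ≡ 1 (mod 31)  [q = 2: ≡ 1 ✗]
5^10 ≡ 5 (mod 31)  [q = 3: ≢ 1 ✓]
5^6 ≡ 1 (mod 31)  [q = 5: ≡ 1 ✗]
The check at q = 2 fails, so 5 generates a proper subgroup.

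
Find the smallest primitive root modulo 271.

6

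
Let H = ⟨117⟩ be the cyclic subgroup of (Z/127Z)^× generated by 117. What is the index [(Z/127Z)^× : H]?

6

By Lagrange's theorem, ord_127(117) divides φ(127) = 127 − 1 = 126 = 2 · 3^2 · 7.
Divisors of 126: 1, 2, 3, 6, 7, 9, 14, 18, 21, 42, 63, 126.
Test each divisor d:
117^1 ≡ 117
117^2 ≡ 100
117^3 ≡ 16
117^6 ≡ 2
117^7 ≡ 107
117^9 ≡ 32
117^14 ≡ 19
117^18 ≡ 8
117^21 ≡ 1
The order of 117 is 21, so the subgroup it generates has 21 elements.
[(Z/127Z)^× : ⟨117⟩] = 126/21 = 6.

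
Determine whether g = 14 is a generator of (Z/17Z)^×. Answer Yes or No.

Yes

φ(17) = 17 − 1 = 16 = 2^4.
Test 14^(16/q) mod 17 for each prime factor q of 16:
14^8 ≡ 16 (mod 17)  [q = 2: ≢ 1 ✓]
None equal 1, so ord_17(14) = 16: 14 is a primitive root.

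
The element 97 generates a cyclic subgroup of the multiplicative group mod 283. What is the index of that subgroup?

2

By Lagrange's theorem, ord_283(97) divides φ(283) = 283 − 1 = 282 = 2 · 3 · 47.
Divisors of 282: 1, 2, 3, 6, 47, 94, 141, 282.
Compute 97^d (mod 283) for the divisors d until we hit 1:
97^1 ≡ 97
97^2 ≡ 70
97^3 ≡ 281
97^6 ≡ 4
97^47 ≡ 238
97^94 ≡ 44
97^141 ≡ 1
So ord_283(97) = 141, hence |⟨97⟩| = 141.
[(Z/283Z)^× : ⟨97⟩] = 282/141 = 2.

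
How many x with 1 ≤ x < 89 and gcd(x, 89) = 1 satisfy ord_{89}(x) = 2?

φ(89) = 89 − 1 = 88 = 2^3 · 11.
Since (Z/89Z)^× is cyclic of order 88, the number of elements of order d is φ(d) when d | 88 and 0 otherwise.
2 | 88, and φ(2) = 2 − 1 = 1.

1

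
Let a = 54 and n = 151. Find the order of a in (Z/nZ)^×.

150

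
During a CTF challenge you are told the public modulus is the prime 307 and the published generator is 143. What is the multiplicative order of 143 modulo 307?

306

Since 143 ∈ (Z/307Z)^×, its order divides φ(307) = 307 − 1 = 306 = 2 · 3^2 · 17.
Divisors of 306: 1, 2, 3, 6, 9, 17, 18, 34, 51, 102, 153, 306.
Check 143^d mod 307 for each divisor in increasing order:
143^1 ≡ 143 (mod 307)
143^2 ≡ 187 (mod 307)
143^3 ≡ 32 (mod 307)
143^6 ≡ 103 (mod 307)
143^9 ≡ 226 (mod 307)
143^17 ≡ 33 (mod 307)
143^18 ≡ 114 (mod 307)
143^34 ≡ 168 (mod 307)
143^51 ≡ 18 (mod 307)
143^102 ≡ 17 (mod 307)
143^153 ≡ 306 (mod 307)
143^306 ≡ 1 (mod 307) ✓
So ord_307(143) = 306.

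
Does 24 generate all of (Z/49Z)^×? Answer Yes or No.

Yes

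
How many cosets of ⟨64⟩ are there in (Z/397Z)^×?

The order of 64 must divide φ(397) = 397 − 1 = 396 = 2^2 · 3^2 · 11.
Divisors of 396: 1, 2, 3, 4, 6, 9, 11, 12, 18, 22, 33, 36, 44, 66, 99, 132, 198, 396.
Evaluate successive powers at the divisors of 396:
64^1 ≡ 64 (mod 397)
64^2 ≡ 126 (mod 397)
64^3 ≡ 124 (mod 397)
64^4 ≡ 393 (mod 397)
64^6 ≡ 290 (mod 397)
64^9 ≡ 230 (mod 397)
64^11 ≡ 396 (mod 397)
64^12 ≡ 333 (mod 397)
64^18 ≡ 99 (mod 397)
64^22 ≡ 1 (mod 397) ✓
So ord_397(64) = 22, hence |⟨64⟩| = 22.
Index = |(Z/397Z)^×| / |⟨64⟩| = 396 / 22 = 18.

18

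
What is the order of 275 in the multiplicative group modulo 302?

25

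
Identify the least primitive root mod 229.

φ(229) = 229 − 1 = 228 = 2^2 · 3 · 19.
Test candidates g = 2, 3, … against the prime factors q ∈ {2, 3, 19} of φ(229): g is a generator iff g^(228/q) ≢ 1 for every such q.
g = 2: 2^114 ≡ 228; 2^76 ≡ 1 — hits 1, so not a primitive root.
g = 3: 3^114 ≡ 1 — hits 1, so not a primitive root.
g = 4: 4^114 ≡ 1 — hits 1, so not a primitive root.
g = 5: 5^114 ≡ 1 — hits 1, so not a primitive root.
g = 6: 6^114 ≡ 228; 6^76 ≡ 134; 6^12 ≡ 165 — none is 1, so 6 is a primitive root.
Hence the least primitive root of 229 is 6.

6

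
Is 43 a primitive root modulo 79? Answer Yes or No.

Yes

φ(79) = 79 − 1 = 78 = 2 · 3 · 13.
It suffices to check that the order of 43 is not a proper divisor of 78: compute 43^(78/q) for q ∈ {2, 3, 13}.
43^39 ≡ 78 (mod 79)  [q = 2: ≢ 1 ✓]
43^26 ≡ 23 (mod 79)  [q = 3: ≢ 1 ✓]
43^6 ≡ 62 (mod 79)  [q = 13: ≢ 1 ✓]
All checks pass, so 43 has order 78 and is a primitive root modulo 79.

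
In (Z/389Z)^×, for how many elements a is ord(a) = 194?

96

φ(389) = 389 − 1 = 388 = 2^2 · 97.
(Z/389Z)^× is cyclic (|G| = 388); a cyclic group of order m has exactly φ(d) elements of each order d | m, and none otherwise.
194 = 2 · 97 divides 388, and φ(194) = 96.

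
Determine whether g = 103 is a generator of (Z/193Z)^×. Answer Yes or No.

φ(193) = 193 − 1 = 192 = 2^6 · 3.
Test 103^(192/q) mod 193 for each prime factor q of 192:
103^96 ≡ 192 (mod 193)  [q = 2: ≢ 1 ✓]
103^64 ≡ 108 (mod 193)  [q = 3: ≢ 1 ✓]
All checks pass, so 103 has order 192 and is a primitive root modulo 193.

Yes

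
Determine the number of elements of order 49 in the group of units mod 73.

φ(73) = 73 − 1 = 72 = 2^3 · 3^2.
(Z/73Z)^× is cyclic (|G| = 72); a cyclic group of order m has exactly φ(d) elements of each order d | m, and none otherwise.
Here 72 is not a multiple of 49, so there are no elements of order 49.

0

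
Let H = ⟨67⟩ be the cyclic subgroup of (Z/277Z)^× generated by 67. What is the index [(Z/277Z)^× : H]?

The order of 67 must divide φ(277) = 277 − 1 = 276 = 2^2 · 3 · 23.
Divisors of 276: 1, 2, 3, 4, 6, 12, 23, 46, 69, 92, 138, 276.
Evaluate successive powers at the divisors of 276:
67^1 ≡ 67
67^2 ≡ 57
67^3 ≡ 218
67^4 ≡ 202
67^6 ≡ 157
67^12 ≡ 273
67^23 ≡ 116
67^46 ≡ 160
67^69 ≡ 1
The order of 67 is 69, so the subgroup it generates has 69 elements.
[(Z/277Z)^× : ⟨67⟩] = 276/69 = 4.

4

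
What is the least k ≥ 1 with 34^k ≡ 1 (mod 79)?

78

By Lagrange's theorem, ord_79(34) divides φ(79) = 79 − 1 = 78 = 2 · 3 · 13.
Divisors of 78: 1, 2, 3, 6, 13, 26, 39, 78.
Evaluate successive powers at the divisors of 78:
34^1 ≡ 34 (mod 79)
34^2 ≡ 50 (mod 79)
34^3 ≡ 41 (mod 79)
34^6 ≡ 22 (mod 79)
34^13 ≡ 24 (mod 79)
34^26 ≡ 23 (mod 79)
34^39 ≡ 78 (mod 79)
34^78 ≡ 1 (mod 79) ✓
Hence ord(34) = 78.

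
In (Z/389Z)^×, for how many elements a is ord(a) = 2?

1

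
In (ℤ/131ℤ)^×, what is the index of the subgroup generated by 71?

5

ord(71) | φ(131) = 131 − 1 = 130 = 2 · 5 · 13.
Divisors of 130: 1, 2, 5, 10, 13, 26, 65, 130.
Compute 71^d (mod 131) for the divisors d until we hit 1:
71^1 ≡ 71 (mod 131)
71^2 ≡ 63 (mod 131)
71^5 ≡ 18 (mod 131)
71^10 ≡ 62 (mod 131)
71^13 ≡ 130 (mod 131)
71^26 ≡ 1 (mod 131) ✓
The order of 71 is 26, so the subgroup it generates has 26 elements.
Index = |(Z/131Z)^×| / |⟨71⟩| = 130 / 26 = 5.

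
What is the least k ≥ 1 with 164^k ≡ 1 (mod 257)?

256

Since 164 ∈ (Z/257Z)^×, its order divides φ(257) = 257 − 1 = 256 = 2^8.
Divisors of 256: 1, 2, 4, 8, 16, 32, 64, 128, 256.
Evaluate successive powers at the divisors of 256:
164^1 ≡ 164 (mod 257)
164^2 ≡ 168 (mod 257)
164^4 ≡ 211 (mod 257)
164^8 ≡ 60 (mod 257)
164^16 ≡ 2 (mod 257)
164^32 ≡ 4 (mod 257)
164^64 ≡ 16 (mod 257)
164^128 ≡ 256 (mod 257)
164^256 ≡ 1 (mod 257) ✓
Therefore the multiplicative order of 164 modulo 257 is 256.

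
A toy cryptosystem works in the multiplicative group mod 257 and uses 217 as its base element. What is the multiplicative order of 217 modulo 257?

256

By Lagrange's theorem, ord_257(217) divides φ(257) = 257 − 1 = 256 = 2^8.
Divisors of 256: 1, 2, 4, 8, 16, 32, 64, 128, 256.
Check 217^d mod 257 for each divisor in increasing order:
217^1 ≡ 217
217^2 ≡ 58
217^4 ≡ 23
217^8 ≡ 15
217^16 ≡ 225
217^32 ≡ 253
217^64 ≡ 16
217^128 ≡ 256
217^256 ≡ 1
The smallest such exponent is 256, so the order of 217 is 256.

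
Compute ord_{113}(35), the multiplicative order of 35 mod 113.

16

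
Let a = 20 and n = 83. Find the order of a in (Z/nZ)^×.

82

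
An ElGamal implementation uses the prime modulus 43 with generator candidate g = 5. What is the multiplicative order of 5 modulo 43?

By Lagrange's theorem, ord_43(5) divides φ(43) = 43 − 1 = 42 = 2 · 3 · 7.
Divisors of 42: 1, 2, 3, 6, 7, 14, 21, 42.
Compute 5^d (mod 43) for the divisors d until we hit 1:
5^1 ≡ 5
5^2 ≡ 25
5^3 ≡ 39
5^6 ≡ 16
5^7 ≡ 37
5^14 ≡ 36
5^21 ≡ 42
5^42 ≡ 1
The smallest such exponent is 42, so the order of 5 is 42.

42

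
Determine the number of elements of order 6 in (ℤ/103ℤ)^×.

φ(103) = 103 − 1 = 102 = 2 · 3 · 17.
In a cyclic group of order 102, there are φ(d) elements of order d for each divisor d of 102, and zero for non-divisors.
6 = 2 · 3 divides 102, and φ(6) = 2.

2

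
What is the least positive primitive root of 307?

φ(307) = 307 − 1 = 306 = 2 · 3^2 · 17.
Test candidates g = 2, 3, … against the prime factors q ∈ {2, 3, 17} of φ(307): g is a generator iff g^(306/q) ≢ 1 for every such q.
g = 2: 2^153 ≡ 306; 2^102 ≡ 1 — hits 1, so not a primitive root.
g = 3: 3^153 ≡ 306; 3^102 ≡ 1 — hits 1, so not a primitive root.
g = 4: 4^153 ≡ 1 — hits 1, so not a primitive root.
g = 5: 5^153 ≡ 306; 5^102 ≡ 289; 5^18 ≡ 81 — none is 1, so 5 is a primitive root.
Hence the least primitive root of 307 is 5.

5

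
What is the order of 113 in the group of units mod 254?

63

Since 113 ∈ (Z/254Z)^×, its order divides φ(254) = φ(2)·φ(127) = 1·126 = 126 = 2 · 3^2 · 7.
Divisors of 126: 1, 2, 3, 6, 7, 9, 14, 18, 21, 42, 63, 126.
Compute 113^d (mod 254) for the divisors d until we hit 1:
113^1 ≡ 113 (mod 254)
113^2 ≡ 69 (mod 254)
113^3 ≡ 177 (mod 254)
113^6 ≡ 87 (mod 254)
113^7 ≡ 179 (mod 254)
113^9 ≡ 159 (mod 254)
113^14 ≡ 37 (mod 254)
113^18 ≡ 135 (mod 254)
113^21 ≡ 19 (mod 254)
113^42 ≡ 107 (mod 254)
113^63 ≡ 1 (mod 254) ✓
Hence ord(113) = 63.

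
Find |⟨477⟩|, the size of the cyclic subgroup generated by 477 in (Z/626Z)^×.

312

Since 477 ∈ (Z/626Z)^×, its order divides φ(626) = φ(2)·φ(313) = 1·312 = 312 = 2^3 · 3 · 13.
Divisors of 312: 1, 2, 3, 4, 6, 8, 12, 13, 24, 26, 39, 52, 78, 104, 156, 312.
Check 477^d mod 626 for each divisor in increasing order:
477^1 ≡ 477 (mod 626)
477^2 ≡ 291 (mod 626)
477^3 ≡ 461 (mod 626)
477^4 ≡ 171 (mod 626)
477^6 ≡ 307 (mod 626)
477^8 ≡ 445 (mod 626)
477^12 ≡ 349 (mod 626)
477^13 ≡ 583 (mod 626)
477^24 ≡ 357 (mod 626)
477^26 ≡ 597 (mod 626)
477^39 ≡ 621 (mod 626)
477^52 ≡ 215 (mod 626)
477^78 ≡ 25 (mod 626)
477^104 ≡ 527 (mod 626)
477^156 ≡ 625 (mod 626)
477^312 ≡ 1 (mod 626) ✓
So ord_626(477) = 312.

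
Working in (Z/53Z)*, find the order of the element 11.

26

The order of 11 must divide φ(53) = 53 − 1 = 52 = 2^2 · 13.
Divisors of 52: 1, 2, 4, 13, 26, 52.
Test each divisor d:
11^1 ≡ 11 (mod 53)
11^2 ≡ 15 (mod 53)
11^4 ≡ 13 (mod 53)
11^13 ≡ 52 (mod 53)
11^26 ≡ 1 (mod 53) ✓
Hence ord(11) = 26.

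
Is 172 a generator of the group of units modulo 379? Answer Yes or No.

φ(379) = 379 − 1 = 378 = 2 · 3^3 · 7.
It suffices to check that the order of 172 is not a proper divisor of 378: compute 172^(378/q) for q ∈ {2, 3, 7}.
172^189 ≡ 378 (mod 379)  [q = 2: ≢ 1 ✓]
172^126 ≡ 327 (mod 379)  [q = 3: ≢ 1 ✓]
172^54 ≡ 195 (mod 379)  [q = 7: ≢ 1 ✓]
All checks pass, so 172 has order 378 and is a primitive root modulo 379.

Yes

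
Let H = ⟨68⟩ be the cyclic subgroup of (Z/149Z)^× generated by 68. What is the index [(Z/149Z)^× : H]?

The order of 68 must divide φ(149) = 149 − 1 = 148 = 2^2 · 37.
Divisors of 148: 1, 2, 4, 37, 74, 148.
Test each divisor d:
68^1 ≡ 68
68^2 ≡ 5
68^4 ≡ 25
68^37 ≡ 148
68^74 ≡ 1
So ord_149(68) = 74, hence |⟨68⟩| = 74.
The index is φ(149) / ord(68) = 148 / 74 = 2.

2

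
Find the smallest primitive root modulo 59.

2

φ(59) = 59 − 1 = 58 = 2 · 29.
g is a primitive root iff g^(58/q) ≢ 1 (mod 59) for each prime q ∈ {2, 29}.
g = 2: 2^29 ≡ 58; 2^2 ≡ 4 — none is 1, so 2 is a primitive root.
Hence the least primitive root of 59 is 2.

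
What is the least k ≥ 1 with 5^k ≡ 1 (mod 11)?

By Lagrange's theorem, ord_11(5) divides φ(11) = 11 − 1 = 10 = 2 · 5.
Divisors of 10: 1, 2, 5, 10.
Test each divisor d:
5^1 ≡ 5 (mod 11)
5^2 ≡ 3 (mod 11)
5^5 ≡ 1 (mod 11) ✓
The smallest such exponent is 5, so the order of 5 is 5.

5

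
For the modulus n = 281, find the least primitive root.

φ(281) = 281 − 1 = 280 = 2^3 · 5 · 7.
Test candidates g = 2, 3, … against the prime factors q ∈ {2, 5, 7} of φ(281): g is a generator iff g^(280/q) ≢ 1 for every such q.
g = 2: 2^140 ≡ 1 — hits 1, so not a primitive root.
g = 3: 3^140 ≡ 280; 3^56 ≡ 86; 3^40 ≡ 249 — none is 1, so 3 is a primitive root.
So 3 is the smallest generator of (Z/281Z)^×.

3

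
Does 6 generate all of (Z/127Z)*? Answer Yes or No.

φ(127) = 127 − 1 = 126 = 2 · 3^2 · 7.
Test 6^(126/q) mod 127 for each prime factor q of 126:
6^63 ≡ 126 (mod 127)  [q = 2: ≢ 1 ✓]
6^42 ≡ 107 (mod 127)  [q = 3: ≢ 1 ✓]
6^18 ≡ 64 (mod 127)  [q = 7: ≢ 1 ✓]
All checks pass, so 6 has order 126 and is a primitive root modulo 127.

Yes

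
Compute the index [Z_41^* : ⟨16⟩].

The order of 16 must divide φ(41) = 41 − 1 = 40 = 2^3 · 5.
Divisors of 40: 1, 2, 4, 5, 8, 10, 20, 40.
Compute 16^d (mod 41) for the divisors d until we hit 1:
16^1 ≡ 16 (mod 41)
16^2 ≡ 10 (mod 41)
16^4 ≡ 18 (mod 41)
16^5 ≡ 1 (mod 41) ✓
So ord_41(16) = 5, hence |⟨16⟩| = 5.
[(Z/41Z)^× : ⟨16⟩] = 40/5 = 8.

8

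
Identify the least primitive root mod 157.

φ(157) = 157 − 1 = 156 = 2^2 · 3 · 13.
Test candidates g = 2, 3, … against the prime factors q ∈ {2, 3, 13} of φ(157): g is a generator iff g^(156/q) ≢ 1 for every such q.
g = 2: 2^78 ≡ 156; 2^52 ≡ 1 — hits 1, so not a primitive root.
g = 3: 3^78 ≡ 1 — hits 1, so not a primitive root.
g = 4: 4^78 ≡ 1 — hits 1, so not a primitive root.
g = 5: 5^78 ≡ 156; 5^52 ≡ 12; 5^12 ≡ 130 — none is 1, so 5 is a primitive root.
Hence the least primitive root of 157 is 5.

5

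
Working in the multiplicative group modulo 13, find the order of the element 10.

6

Since 10 ∈ (Z/13Z)^×, its order divides φ(13) = 13 − 1 = 12 = 2^2 · 3.
Divisors of 12: 1, 2, 3, 4, 6, 12.
Evaluate successive powers at the divisors of 12:
10^1 ≡ 10
10^2 ≡ 9
10^3 ≡ 12
10^4 ≡ 3
10^6 ≡ 1
Hence ord(10) = 6.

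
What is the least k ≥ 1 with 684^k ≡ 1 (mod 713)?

110

ord(684) | φ(713) = φ(23·31) = (23−1)·(31−1) = 22·30 = 660 = 2^2 · 3 · 5 · 11.
Divisors of 660: 1, 2, 3, 4, 5, 6, 10, 11, 12, 15, 20, 22, 30, 33, 44, 55, 60, 66, 110, 132, 165, 220, 330, 660.
Compute 684^d (mod 713) for the divisors d until we hit 1:
684^1 ≡ 684 (mod 713)
684^2 ≡ 128 (mod 713)
684^3 ≡ 566 (mod 713)
684^4 ≡ 698 (mod 713)
684^5 ≡ 435 (mod 713)
684^6 ≡ 219 (mod 713)
684^10 ≡ 280 (mod 713)
684^11 ≡ 436 (mod 713)
684^12 ≡ 190 (mod 713)
684^15 ≡ 590 (mod 713)
684^20 ≡ 683 (mod 713)
684^22 ≡ 438 (mod 713)
684^30 ≡ 156 (mod 713)
684^33 ≡ 597 (mod 713)
684^44 ≡ 47 (mod 713)
684^55 ≡ 528 (mod 713)
684^60 ≡ 94 (mod 713)
684^66 ≡ 622 (mod 713)
684^110 ≡ 1 (mod 713) ✓
Hence ord(684) = 110.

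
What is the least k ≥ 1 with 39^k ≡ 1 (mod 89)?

11

ord(39) | φ(89) = 89 − 1 = 88 = 2^3 · 11.
Divisors of 88: 1, 2, 4, 8, 11, 22, 44, 88.
Test each divisor d:
39^1 ≡ 39 (mod 89)
39^2 ≡ 8 (mod 89)
39^4 ≡ 64 (mod 89)
39^8 ≡ 2 (mod 89)
39^11 ≡ 1 (mod 89) ✓
Therefore the multiplicative order of 39 modulo 89 is 11.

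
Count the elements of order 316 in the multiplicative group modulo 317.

φ(317) = 317 − 1 = 316 = 2^2 · 79.
In a cyclic group of order 316, there are φ(d) elements of order d for each divisor d of 316, and zero for non-divisors.
316 = 2^2 · 79 divides 316, and φ(316) = 156.

156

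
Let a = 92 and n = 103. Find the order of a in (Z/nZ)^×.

51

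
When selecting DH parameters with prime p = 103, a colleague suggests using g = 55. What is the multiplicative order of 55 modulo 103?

51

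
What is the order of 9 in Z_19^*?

9

By Lagrange's theorem, ord_19(9) divides φ(19) = 19 − 1 = 18 = 2 · 3^2.
Divisors of 18: 1, 2, 3, 6, 9, 18.
Evaluate successive powers at the divisors of 18:
9^1 ≡ 9
9^2 ≡ 5
9^3 ≡ 7
9^6 ≡ 11
9^9 ≡ 1
Hence ord(9) = 9.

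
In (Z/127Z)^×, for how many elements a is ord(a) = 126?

36

φ(127) = 127 − 1 = 126 = 2 · 3^2 · 7.
(Z/127Z)^× is cyclic (|G| = 126); a cyclic group of order m has exactly φ(d) elements of each order d | m, and none otherwise.
126 = 2 · 3^2 · 7 divides 126, and φ(126) = 36.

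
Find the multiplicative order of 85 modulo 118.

ord(85) | φ(118) = φ(2)·φ(59) = 1·58 = 58 = 2 · 29.
Divisors of 58: 1, 2, 29, 58.
Check 85^d mod 118 for each divisor in increasing order:
85^1 ≡ 85 (mod 118)
85^2 ≡ 27 (mod 118)
85^29 ≡ 1 (mod 118) ✓
Therefore the multiplicative order of 85 modulo 118 is 29.

29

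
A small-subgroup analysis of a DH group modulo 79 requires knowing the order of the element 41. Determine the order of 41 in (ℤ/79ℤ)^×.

Since 41 ∈ (Z/79Z)^×, its order divides φ(79) = 79 − 1 = 78 = 2 · 3 · 13.
Divisors of 78: 1, 2, 3, 6, 13, 26, 39, 78.
Check 41^d mod 79 for each divisor in increasing order:
41^1 ≡ 41
41^2 ≡ 22
41^3 ≡ 33
41^6 ≡ 62
41^13 ≡ 78
41^26 ≡ 1
Therefore the multiplicative order of 41 modulo 79 is 26.

26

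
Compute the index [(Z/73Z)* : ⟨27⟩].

Since 27 ∈ (Z/73Z)^×, its order divides φ(73) = 73 − 1 = 72 = 2^3 · 3^2.
Divisors of 72: 1, 2, 3, 4, 6, 8, 9, 12, 18, 24, 36, 72.
Compute 27^d (mod 73) for the divisors d until we hit 1:
27^1 ≡ 27 (mod 73)
27^2 ≡ 72 (mod 73)
27^3 ≡ 46 (mod 73)
27^4 ≡ 1 (mod 73) ✓
Thus |⟨27⟩| = ord(27) = 4.
Index = |(Z/73Z)^×| / |⟨27⟩| = 72 / 4 = 18.

18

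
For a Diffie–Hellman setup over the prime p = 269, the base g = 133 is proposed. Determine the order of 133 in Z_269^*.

134

The order of 133 must divide φ(269) = 269 − 1 = 268 = 2^2 · 67.
Divisors of 268: 1, 2, 4, 67, 134, 268.
Compute 133^d (mod 269) for the divisors d until we hit 1:
133^1 ≡ 133 (mod 269)
133^2 ≡ 204 (mod 269)
133^4 ≡ 190 (mod 269)
133^67 ≡ 268 (mod 269)
133^134 ≡ 1 (mod 269) ✓
The smallest such exponent is 134, so the order of 133 is 134.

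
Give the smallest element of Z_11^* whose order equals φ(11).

2

φ(11) = 11 − 1 = 10 = 2 · 5.
g is a primitive root iff g^(10/q) ≢ 1 (mod 11) for each prime q ∈ {2, 5}.
g = 2: 2^5 ≡ 10; 2^2 ≡ 4 — none is 1, so 2 is a primitive root.
The smallest primitive root modulo 11 is 2.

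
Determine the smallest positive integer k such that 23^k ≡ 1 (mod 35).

Since 23 ∈ (Z/35Z)^×, its order divides φ(35) = φ(5·7) = (5−1)·(7−1) = 4·6 = 24 = 2^3 · 3.
Divisors of 24: 1, 2, 3, 4, 6, 8, 12, 24.
Compute 23^d (mod 35) for the divisors d until we hit 1:
23^1 ≡ 23 (mod 35)
23^2 ≡ 4 (mod 35)
23^3 ≡ 22 (mod 35)
23^4 ≡ 16 (mod 35)
23^6 ≡ 29 (mod 35)
23^8 ≡ 11 (mod 35)
23^12 ≡ 1 (mod 35) ✓
So ord_35(23) = 12.

12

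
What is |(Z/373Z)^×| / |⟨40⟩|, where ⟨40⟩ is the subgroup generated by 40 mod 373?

4

Since 40 ∈ (Z/373Z)^×, its order divides φ(373) = 373 − 1 = 372 = 2^2 · 3 · 31.
Divisors of 372: 1, 2, 3, 4, 6, 12, 31, 62, 93, 124, 186, 372.
Test each divisor d:
40^1 ≡ 40 (mod 373)
40^2 ≡ 108 (mod 373)
40^3 ≡ 217 (mod 373)
40^4 ≡ 101 (mod 373)
40^6 ≡ 91 (mod 373)
40^12 ≡ 75 (mod 373)
40^31 ≡ 284 (mod 373)
40^62 ≡ 88 (mod 373)
40^93 ≡ 1 (mod 373) ✓
The order of 40 is 93, so the subgroup it generates has 93 elements.
The index is φ(373) / ord(40) = 372 / 93 = 4.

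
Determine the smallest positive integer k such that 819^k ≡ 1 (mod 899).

By Lagrange's theorem, ord_899(819) divides φ(899) = φ(29·31) = (29−1)·(31−1) = 28·30 = 840 = 2^3 · 3 · 5 · 7.
Divisors of 840: 1, 2, 3, 4, 5, 6, 7, 8, 10, 12, 14, 15, 20, 21, 24, 28, 30, 35, 40, 42, 56, 60, 70, 84, 105, 120, 140, 168, 210, 280, 420, 840.
Evaluate successive powers at the divisors of 840:
819^1 ≡ 819
819^2 ≡ 107
819^3 ≡ 430
819^4 ≡ 661
819^5 ≡ 161
819^6 ≡ 605
819^7 ≡ 146
819^8 ≡ 7
819^10 ≡ 749
819^12 ≡ 132
819^14 ≡ 639
819^15 ≡ 123
819^20 ≡ 25
819^21 ≡ 697
819^24 ≡ 343
819^28 ≡ 175
819^30 ≡ 745
819^35 ≡ 378
819^40 ≡ 625
819^42 ≡ 349
819^56 ≡ 59
819^60 ≡ 342
819^70 ≡ 842
819^84 ≡ 436
819^105 ≡ 30
819^120 ≡ 94
819^140 ≡ 552
819^168 ≡ 407
819^210 ≡ 1
The smallest such exponent is 210, so the order of 819 is 210.

210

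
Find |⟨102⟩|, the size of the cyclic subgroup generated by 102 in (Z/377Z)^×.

84

Since 102 ∈ (Z/377Z)^×, its order divides φ(377) = φ(13·29) = (13−1)·(29−1) = 12·28 = 336 = 2^4 · 3 · 7.
Divisors of 336: 1, 2, 3, 4, 6, 7, 8, 12, 14, 16, 21, 24, 28, 42, 48, 56, 84, 112, 168, 336.
Compute 102^d (mod 377) for the divisors d until we hit 1:
102^1 ≡ 102 (mod 377)
102^2 ≡ 225 (mod 377)
102^3 ≡ 330 (mod 377)
102^4 ≡ 107 (mod 377)
102^6 ≡ 324 (mod 377)
102^7 ≡ 249 (mod 377)
102^8 ≡ 139 (mod 377)
102^12 ≡ 170 (mod 377)
102^14 ≡ 173 (mod 377)
102^16 ≡ 94 (mod 377)
102^21 ≡ 99 (mod 377)
102^24 ≡ 248 (mod 377)
102^28 ≡ 146 (mod 377)
102^42 ≡ 376 (mod 377)
102^48 ≡ 53 (mod 377)
102^56 ≡ 204 (mod 377)
102^84 ≡ 1 (mod 377) ✓
The smallest such exponent is 84, so the order of 102 is 84.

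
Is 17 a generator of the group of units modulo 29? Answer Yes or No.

No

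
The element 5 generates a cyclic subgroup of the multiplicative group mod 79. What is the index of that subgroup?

2

By Lagrange's theorem, ord_79(5) divides φ(79) = 79 − 1 = 78 = 2 · 3 · 13.
Divisors of 78: 1, 2, 3, 6, 13, 26, 39, 78.
Test each divisor d:
5^1 ≡ 5 (mod 79)
5^2 ≡ 25 (mod 79)
5^3 ≡ 46 (mod 79)
5^6 ≡ 62 (mod 79)
5^13 ≡ 23 (mod 79)
5^26 ≡ 55 (mod 79)
5^39 ≡ 1 (mod 79) ✓
Thus |⟨5⟩| = ord(5) = 39.
Index = |(Z/79Z)^×| / |⟨5⟩| = 78 / 39 = 2.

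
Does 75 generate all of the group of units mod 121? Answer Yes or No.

φ(121) = φ(11^2) = 11·(11−1) = 110 = 2 · 5 · 11.
An element g generates (Z/121Z)^× iff g^(110/q) ≢ 1 (mod 121) for each prime q ∈ {2, 5, 11}.
75^55 ≡ 1 (mod 121)  [q = 2: ≡ 1 ✗]
75^22 ≡ 81 (mod 121)  [q = 5: ≢ 1 ✓]
75^10 ≡ 34 (mod 121)  [q = 11: ≢ 1 ✓]
Since 75^55 ≡ 1, the order of 75 divides 55 < 110, so 75 is not a primitive root.

No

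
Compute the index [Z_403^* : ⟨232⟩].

ord(232) | φ(403) = φ(13·31) = (13−1)·(31−1) = 12·30 = 360 = 2^3 · 3^2 · 5.
Divisors of 360: 1, 2, 3, 4, 5, 6, 8, 9, 10, 12, 15, 18, 20, 24, 30, 36, 40, 45, 60, 72, 90, 120, 180, 360.
Evaluate successive powers at the divisors of 360:
232^1 ≡ 232 (mod 403)
232^2 ≡ 225 (mod 403)
232^3 ≡ 213 (mod 403)
232^4 ≡ 250 (mod 403)
232^5 ≡ 371 (mod 403)
232^6 ≡ 233 (mod 403)
232^8 ≡ 35 (mod 403)
232^9 ≡ 60 (mod 403)
232^10 ≡ 218 (mod 403)
232^12 ≡ 287 (mod 403)
232^15 ≡ 278 (mod 403)
232^18 ≡ 376 (mod 403)
232^20 ≡ 373 (mod 403)
232^24 ≡ 157 (mod 403)
232^30 ≡ 311 (mod 403)
232^36 ≡ 326 (mod 403)
232^40 ≡ 94 (mod 403)
232^45 ≡ 216 (mod 403)
232^60 ≡ 1 (mod 403) ✓
The order of 232 is 60, so the subgroup it generates has 60 elements.
Index = |(Z/403Z)^×| / |⟨232⟩| = 360 / 60 = 6.

6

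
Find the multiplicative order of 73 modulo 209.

90

ord(73) | φ(209) = φ(11·19) = (11−1)·(19−1) = 10·18 = 180 = 2^2 · 3^2 · 5.
Divisors of 180: 1, 2, 3, 4, 5, 6, 9, 10, 12, 15, 18, 20, 30, 36, 45, 60, 90, 180.
Test each divisor d:
73^1 ≡ 73
73^2 ≡ 104
73^3 ≡ 68
73^4 ≡ 157
73^5 ≡ 175
73^6 ≡ 26
73^9 ≡ 96
73^10 ≡ 111
73^12 ≡ 49
73^15 ≡ 197
73^18 ≡ 20
73^20 ≡ 199
73^30 ≡ 144
73^36 ≡ 191
73^45 ≡ 153
73^60 ≡ 45
73^90 ≡ 1
Therefore the multiplicative order of 73 modulo 209 is 90.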